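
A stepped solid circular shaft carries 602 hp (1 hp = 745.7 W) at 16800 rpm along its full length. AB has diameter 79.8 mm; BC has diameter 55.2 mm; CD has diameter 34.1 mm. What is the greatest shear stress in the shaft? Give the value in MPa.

ω = 2π·16800/60 = 1759 rad/s, so T = P/ω = 602×745.7 / 1759 = 255.2 N·m.
Under the same torque, τ_max = 16T/(πd³) is largest where d is smallest — segment CD (d = 34.1 mm).
τ_max = 16·255.2/(π·(0.0341)³) = 3.277×10^7 Pa.

32.8 MPa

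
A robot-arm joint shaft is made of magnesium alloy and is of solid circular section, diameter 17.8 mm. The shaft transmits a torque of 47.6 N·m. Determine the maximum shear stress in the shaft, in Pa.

J = πd⁴/32 = π(0.0178)⁴/32 = 9.856×10^-9 m⁴.
τ_max = T·r/J = 47.60 × 0.00890 / 9.856×10^-9 = 4.299×10^7 Pa.

4.30e7 Pa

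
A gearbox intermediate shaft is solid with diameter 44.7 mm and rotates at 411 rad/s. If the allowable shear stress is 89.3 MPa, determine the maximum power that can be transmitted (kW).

644 kW

J = πd⁴/32 = π(0.0447)⁴/32 = 3.919×10^-7 m⁴.
T_max = τ_allow·J/r = 8.93×10^7 × 3.919×10^-7 / 0.0224 = 1566 N·m.
ω = 411 rad/s, so P_max = T_max·ω = 6.436×10^5 W.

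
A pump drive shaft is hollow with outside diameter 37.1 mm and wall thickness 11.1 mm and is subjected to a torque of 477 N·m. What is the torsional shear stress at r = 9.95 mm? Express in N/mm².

J = π(d_o⁴ − d_i⁴)/32 = π(0.0371⁴ − 0.0149⁴)/32 = 1.812×10^-7 m⁴.
Shear stress varies linearly with radius: τ = T·r/J = 477.0 × 0.00995 / 1.812×10^-7 = 2.620×10^7 Pa.

26.2 N/mm²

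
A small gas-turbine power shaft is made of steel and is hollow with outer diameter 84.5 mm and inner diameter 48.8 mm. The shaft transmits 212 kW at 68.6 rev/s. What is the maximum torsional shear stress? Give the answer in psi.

ω = 2π·68.6 = 431.0 rad/s, so T = P/ω = 212×10³ / 431.0 = 491.8 N·m.
J = π(d_o⁴ − d_i⁴)/32 = π(0.0845⁴ − 0.0488⁴)/32 = 4.448×10^-6 m⁴.
τ_max = T·r/J = 491.8 × 0.0423 / 4.448×10^-6 = 4.671×10^6 Pa.

678 psi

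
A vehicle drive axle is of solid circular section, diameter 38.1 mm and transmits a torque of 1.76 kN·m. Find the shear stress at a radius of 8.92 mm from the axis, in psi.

11000 psi

J = πd⁴/32 = π(0.0381)⁴/32 = 2.069×10^-7 m⁴.
Shear stress varies linearly with radius: τ = T·r/J = 1760 × 0.00892 / 2.069×10^-7 = 7.589×10^7 Pa.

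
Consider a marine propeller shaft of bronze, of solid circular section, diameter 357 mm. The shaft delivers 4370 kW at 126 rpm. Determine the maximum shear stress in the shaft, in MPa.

ω = 2π·126/60 = 13.19 rad/s, so T = P/ω = 4370×10³ / 13.19 = 331200 N·m.
J = πd⁴/32 = π(0.357)⁴/32 = 1.595×10^-3 m⁴.
τ_max = T·r/J = 331200 × 0.178 / 1.595×10^-3 = 3.707×10^7 Pa.

37.1 MPa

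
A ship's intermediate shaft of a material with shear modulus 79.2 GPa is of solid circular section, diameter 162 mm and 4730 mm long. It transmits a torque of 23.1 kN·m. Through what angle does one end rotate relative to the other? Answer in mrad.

J = πd⁴/32 = π(0.162)⁴/32 = 6.762×10^-5 m⁴.
θ = T·L/(G·J) = 23100 × 4.73 / (79.2×10⁹ × 6.762×10^-5) = 0.02040 rad.

20.4 mrad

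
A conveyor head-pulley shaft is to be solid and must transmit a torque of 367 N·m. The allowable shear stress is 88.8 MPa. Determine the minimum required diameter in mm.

27.6 mm

For a solid shaft τ_max = 16T/(πd³), so d = (16T/(π τ_allow))^(1/3) = (16·367.0/(π·8.88×10^7))^(1/3) = 0.02761 m.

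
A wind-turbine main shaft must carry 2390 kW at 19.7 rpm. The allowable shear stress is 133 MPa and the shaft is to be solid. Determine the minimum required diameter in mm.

ω = 2π·19.7/60 = 2.063 rad/s, so T = P/ω = 2390×10³ / 2.063 = 1.159e6 N·m.
For a solid shaft τ_max = 16T/(πd³), so d = (16T/(π τ_allow))^(1/3) = (16·1.159e6/(π·1.33×10^8))^(1/3) = 0.3540 m.

354 mm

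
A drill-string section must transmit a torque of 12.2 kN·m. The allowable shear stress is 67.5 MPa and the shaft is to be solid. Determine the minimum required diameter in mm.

For a solid shaft τ_max = 16T/(πd³), so d = (16T/(π τ_allow))^(1/3) = (16·12200/(π·6.75×10^7))^(1/3) = 0.09728 m.

97.3 mm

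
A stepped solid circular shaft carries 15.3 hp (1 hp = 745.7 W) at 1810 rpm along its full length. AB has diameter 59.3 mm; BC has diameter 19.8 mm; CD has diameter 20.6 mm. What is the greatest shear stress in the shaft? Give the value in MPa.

39.5 MPa

ω = 2π·1810/60 = 189.5 rad/s, so T = P/ω = 15.3×745.7 / 189.5 = 60.19 N·m.
Under the same torque, τ_max = 16T/(πd³) is largest where d is smallest — segment BC (d = 19.8 mm).
τ_max = 16·60.19/(π·(0.0198)³) = 3.949×10^7 Pa.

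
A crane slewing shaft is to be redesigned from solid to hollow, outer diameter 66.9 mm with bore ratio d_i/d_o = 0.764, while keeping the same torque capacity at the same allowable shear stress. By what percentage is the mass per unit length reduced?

Equal τ_max and T ⇒ the solid shaft needs d_s³ = d_o³(1−k⁴), so d_s = 66.9·(1−0.764⁴)^(1/3) = 58.23 mm.
Area ratio A_h/A_s = d_o²(1−k²)/d_s² = (1−k²)/(1−k⁴)^(2/3) = 0.5496.
Mass saving = 1 − 0.5496 = 45.0 %.

45.0 %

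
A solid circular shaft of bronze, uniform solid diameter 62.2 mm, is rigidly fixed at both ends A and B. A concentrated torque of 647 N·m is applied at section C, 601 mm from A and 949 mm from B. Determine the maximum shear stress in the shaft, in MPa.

8.38 MPa

With uniform GJ and both ends fixed, compatibility θ_AC = θ_CB gives T_A·a = T_B·b, together with T_A + T_B = T₀.
T_A = T₀·b/(a+b) = 647.0·949/1550 = 396.1 N·m; T_B = 250.9 N·m.
τ in each portion: τ_AC = 8.38×10^6 Pa, τ_CB = 5.31×10^6 Pa; maximum is in AC.
τ_max = T_AC·r/J = 396.1·0.0311/1.47×10^-6 = 8.384×10^6 Pa.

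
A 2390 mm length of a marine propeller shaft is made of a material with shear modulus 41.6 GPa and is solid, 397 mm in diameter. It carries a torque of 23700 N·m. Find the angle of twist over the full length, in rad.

J = πd⁴/32 = π(0.397)⁴/32 = 2.439×10^-3 m⁴.
θ = T·L/(G·J) = 23700 × 2.39 / (41.6×10⁹ × 2.439×10^-3) = 5.583×10^-4 rad.

5.58e-4 rad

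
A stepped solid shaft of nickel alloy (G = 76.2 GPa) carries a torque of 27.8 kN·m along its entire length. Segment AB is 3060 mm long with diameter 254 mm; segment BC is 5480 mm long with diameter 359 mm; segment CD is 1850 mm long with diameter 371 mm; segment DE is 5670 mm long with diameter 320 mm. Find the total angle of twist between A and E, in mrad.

J_AB = π(0.254)⁴/32 = 4.09×10^-4 m⁴; J_BC = π(0.359)⁴/32 = 1.63×10^-3 m⁴; J_CD = π(0.371)⁴/32 = 1.86×10^-3 m⁴; J_DE = π(0.320)⁴/32 = 1.03×10^-3 m⁴.
θ = (T/G)·Σ L_i/J_i = (27800/76.2×10⁹)·(3.06/4.09×10^-4 + 5.48/1.63×10^-3 + 1.85/1.86×10^-3 + 5.67/1.03×10^-3) = 6.330×10^-3 rad.

6.33 mrad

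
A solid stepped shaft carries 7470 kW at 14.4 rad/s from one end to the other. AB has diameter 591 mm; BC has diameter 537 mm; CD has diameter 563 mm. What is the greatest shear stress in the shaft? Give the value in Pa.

ω = 14.4 rad/s, so T = P/ω = 7470×10³ / 14.40 = 518800 N·m.
Under the same torque, τ_max = 16T/(πd³) is largest where d is smallest — segment BC (d = 537 mm).
τ_max = 16·518800/(π·(0.537)³) = 1.706×10^7 Pa.

1.71e7 Pa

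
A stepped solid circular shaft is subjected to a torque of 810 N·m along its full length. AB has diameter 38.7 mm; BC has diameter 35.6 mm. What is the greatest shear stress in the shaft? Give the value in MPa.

Under the same torque, τ_max = 16T/(πd³) is largest where d is smallest — segment BC (d = 35.6 mm).
τ_max = 16·810.0/(π·(0.0356)³) = 9.143×10^7 Pa.

91.4 MPa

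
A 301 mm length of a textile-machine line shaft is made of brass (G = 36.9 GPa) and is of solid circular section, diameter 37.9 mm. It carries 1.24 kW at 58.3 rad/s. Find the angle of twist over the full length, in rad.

ω = 58.3 rad/s, so T = P/ω = 1.24×10³ / 58.30 = 21.27 N·m.
J = πd⁴/32 = π(0.0379)⁴/32 = 2.026×10^-7 m⁴.
θ = T·L/(G·J) = 21.27 × 0.301 / (36.9×10⁹ × 2.026×10^-7) = 8.565×10^-4 rad.

8.57e-4 rad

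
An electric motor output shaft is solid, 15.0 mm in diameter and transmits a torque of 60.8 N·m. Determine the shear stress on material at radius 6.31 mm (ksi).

J = πd⁴/32 = π(0.0150)⁴/32 = 4.970×10^-9 m⁴.
Shear stress varies linearly with radius: τ = T·r/J = 60.80 × 0.00631 / 4.970×10^-9 = 7.719×10^7 Pa.

11.2 ksi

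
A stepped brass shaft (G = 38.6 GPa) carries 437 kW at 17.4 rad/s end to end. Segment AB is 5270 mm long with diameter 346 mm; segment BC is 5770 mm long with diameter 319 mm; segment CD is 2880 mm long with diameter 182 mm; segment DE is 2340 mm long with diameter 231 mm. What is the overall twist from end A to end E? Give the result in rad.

0.0290 rad

ω = 17.4 rad/s, so T = P/ω = 437×10³ / 17.40 = 25110 N·m.
J_AB = π(0.346)⁴/32 = 1.41×10^-3 m⁴; J_BC = π(0.319)⁴/32 = 1.02×10^-3 m⁴; J_CD = π(0.182)⁴/32 = 1.08×10^-4 m⁴; J_DE = π(0.231)⁴/32 = 2.80×10^-4 m⁴.
θ = (T/G)·Σ L_i/J_i = (25110/38.6×10⁹)·(5.27/1.41×10^-3 + 5.77/1.02×10^-3 + 2.88/1.08×10^-4 + 2.34/2.80×10^-4) = 0.02897 rad.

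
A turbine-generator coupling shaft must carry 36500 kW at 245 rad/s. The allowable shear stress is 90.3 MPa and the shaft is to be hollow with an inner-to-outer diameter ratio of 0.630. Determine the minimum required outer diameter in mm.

215 mm

ω = 245 rad/s, so T = P/ω = 36500×10³ / 245.0 = 149000 N·m.
For a hollow shaft with d_i/d_o = 0.630: τ_max = 16T/(π d_o³ (1−k⁴)), so d_o = [16T/(π τ_allow (1−k⁴))]^(1/3) = [16·149000/(π·9.03×10^7·0.8425)]^(1/3) = 0.2153 m.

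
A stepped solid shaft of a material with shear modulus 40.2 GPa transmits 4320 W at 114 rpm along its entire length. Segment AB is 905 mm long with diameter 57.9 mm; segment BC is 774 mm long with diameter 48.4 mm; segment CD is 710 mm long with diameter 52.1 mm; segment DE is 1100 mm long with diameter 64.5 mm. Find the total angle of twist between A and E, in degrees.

ω = 2π·114/60 = 11.94 rad/s, so T = P/ω = 4320 / 11.94 = 361.9 N·m.
J_AB = π(0.0579)⁴/32 = 1.10×10^-6 m⁴; J_BC = π(0.0484)⁴/32 = 5.39×10^-7 m⁴; J_CD = π(0.0521)⁴/32 = 7.23×10^-7 m⁴; J_DE = π(0.0645)⁴/32 = 1.70×10^-6 m⁴.
θ = (T/G)·Σ L_i/J_i = (361.9/40.2×10⁹)·(0.905/1.10×10^-6 + 0.774/5.39×10^-7 + 0.710/7.23×10^-7 + 1.10/1.70×10^-6) = 0.03498 rad.

2.00°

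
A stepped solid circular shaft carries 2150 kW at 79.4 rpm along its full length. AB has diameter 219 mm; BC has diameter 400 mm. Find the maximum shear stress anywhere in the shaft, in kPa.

ω = 2π·79.4/60 = 8.315 rad/s, so T = P/ω = 2150×10³ / 8.315 = 258600 N·m.
Under the same torque, τ_max = 16T/(πd³) is largest where d is smallest — segment AB (d = 219 mm).
τ_max = 16·258600/(π·(0.219)³) = 1.254×10^8 Pa.

125000 kPa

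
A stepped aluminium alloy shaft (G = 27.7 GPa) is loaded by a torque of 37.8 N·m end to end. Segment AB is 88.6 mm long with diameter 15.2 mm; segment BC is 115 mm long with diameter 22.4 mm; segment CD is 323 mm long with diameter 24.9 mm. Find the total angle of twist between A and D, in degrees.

J_AB = π(0.0152)⁴/32 = 5.24×10^-9 m⁴; J_BC = π(0.0224)⁴/32 = 2.47×10^-8 m⁴; J_CD = π(0.0249)⁴/32 = 3.77×10^-8 m⁴.
θ = (T/G)·Σ L_i/J_i = (37.80/27.7×10⁹)·(0.0886/5.24×10^-9 + 0.115/2.47×10^-8 + 0.323/3.77×10^-8) = 0.04110 rad.

2.35°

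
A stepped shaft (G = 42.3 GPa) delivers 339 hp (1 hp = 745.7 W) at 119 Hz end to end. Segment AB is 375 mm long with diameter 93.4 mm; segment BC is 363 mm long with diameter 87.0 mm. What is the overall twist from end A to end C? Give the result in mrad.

0.917 mrad

ω = 2π·119 = 747.7 rad/s, so T = P/ω = 339×745.7 / 747.7 = 338.1 N·m.
J_AB = π(0.0934)⁴/32 = 7.47×10^-6 m⁴; J_BC = π(0.0870)⁴/32 = 5.62×10^-6 m⁴.
θ = (T/G)·Σ L_i/J_i = (338.1/42.3×10⁹)·(0.375/7.47×10^-6 + 0.363/5.62×10^-6) = 9.170×10^-4 rad.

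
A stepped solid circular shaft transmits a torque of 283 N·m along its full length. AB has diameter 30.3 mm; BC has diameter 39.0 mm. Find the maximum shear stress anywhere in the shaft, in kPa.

Under the same torque, τ_max = 16T/(πd³) is largest where d is smallest — segment AB (d = 30.3 mm).
τ_max = 16·283.0/(π·(0.0303)³) = 5.181×10^7 Pa.

51800 kPa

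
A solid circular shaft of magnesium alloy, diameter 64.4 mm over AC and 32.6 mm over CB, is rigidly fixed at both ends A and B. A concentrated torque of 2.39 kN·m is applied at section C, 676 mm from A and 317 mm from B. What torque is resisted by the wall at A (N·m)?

Compatibility: T_A·a/J_AC = T_B·b/J_CB with T_A + T_B = T₀.
J_AC = 1.69×10^-6 m⁴, J_CB = 1.11×10^-7 m⁴, so T_A = T₀·(J_AC/a)/((J_AC/a)+(J_CB/b)) = 2096 N·m, T_B = 293.6 N·m.

2100 N·m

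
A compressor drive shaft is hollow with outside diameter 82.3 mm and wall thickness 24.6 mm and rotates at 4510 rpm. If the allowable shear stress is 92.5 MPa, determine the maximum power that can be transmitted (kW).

J = π(d_o⁴ − d_i⁴)/32 = π(0.0823⁴ − 0.0331⁴)/32 = 4.386×10^-6 m⁴.
T_max = τ_allow·J/r = 9.25×10^7 × 4.386×10^-6 / 0.0411 = 9860 N·m.
ω = 2π·4510/60 = 472.3 rad/s, so P_max = T_max·ω = 4.657×10^6 W.

4660 kW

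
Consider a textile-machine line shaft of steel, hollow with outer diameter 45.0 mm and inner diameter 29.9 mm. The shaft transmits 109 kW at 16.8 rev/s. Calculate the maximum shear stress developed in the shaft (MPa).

71.7 MPa

ω = 2π·16.8 = 105.6 rad/s, so T = P/ω = 109×10³ / 105.6 = 1033 N·m.
J = π(d_o⁴ − d_i⁴)/32 = π(0.0450⁴ − 0.0299⁴)/32 = 3.241×10^-7 m⁴.
τ_max = T·r/J = 1033 × 0.0225 / 3.241×10^-7 = 7.168×10^7 Pa.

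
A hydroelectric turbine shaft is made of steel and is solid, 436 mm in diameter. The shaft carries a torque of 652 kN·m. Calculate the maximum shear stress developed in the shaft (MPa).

40.1 MPa

J = πd⁴/32 = π(0.436)⁴/32 = 3.548×10^-3 m⁴.
τ_max = T·r/J = 652000 × 0.218 / 3.548×10^-3 = 4.006×10^7 Pa.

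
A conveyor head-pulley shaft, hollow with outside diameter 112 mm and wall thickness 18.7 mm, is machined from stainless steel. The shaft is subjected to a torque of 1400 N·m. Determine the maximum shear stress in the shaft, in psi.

916 psi

J = π(d_o⁴ − d_i⁴)/32 = π(0.112⁴ − 0.0746⁴)/32 = 1.241×10^-5 m⁴.
τ_max = T·r/J = 1400 × 0.0560 / 1.241×10^-5 = 6.319×10^6 Pa.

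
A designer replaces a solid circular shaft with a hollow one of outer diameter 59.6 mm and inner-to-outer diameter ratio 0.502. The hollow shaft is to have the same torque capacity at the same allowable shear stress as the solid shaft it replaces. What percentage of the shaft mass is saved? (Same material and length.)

21.9 %

Equal τ_max and T ⇒ the solid shaft needs d_s³ = d_o³(1−k⁴), so d_s = 59.6·(1−0.502⁴)^(1/3) = 58.31 mm.
Area ratio A_h/A_s = d_o²(1−k²)/d_s² = (1−k²)/(1−k⁴)^(2/3) = 0.7814.
Mass saving = 1 − 0.7814 = 21.9 %.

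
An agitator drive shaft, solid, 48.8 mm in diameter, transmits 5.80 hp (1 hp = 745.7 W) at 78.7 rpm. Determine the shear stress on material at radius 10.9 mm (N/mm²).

10.3 N/mm²

ω = 2π·78.7/60 = 8.241 rad/s, so T = P/ω = 5.80×745.7 / 8.241 = 524.8 N·m.
J = πd⁴/32 = π(0.0488)⁴/32 = 5.568×10^-7 m⁴.
Shear stress varies linearly with radius: τ = T·r/J = 524.8 × 0.0109 / 5.568×10^-7 = 1.027×10^7 Pa.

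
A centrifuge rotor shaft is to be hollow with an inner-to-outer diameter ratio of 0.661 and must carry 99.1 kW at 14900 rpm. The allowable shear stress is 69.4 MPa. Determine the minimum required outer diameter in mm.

ω = 2π·14900/60 = 1560 rad/s, so T = P/ω = 99.1×10³ / 1560 = 63.51 N·m.
For a hollow shaft with d_i/d_o = 0.661: τ_max = 16T/(π d_o³ (1−k⁴)), so d_o = [16T/(π τ_allow (1−k⁴))]^(1/3) = [16·63.51/(π·6.94×10^7·0.8091)]^(1/3) = 0.01793 m.

17.9 mm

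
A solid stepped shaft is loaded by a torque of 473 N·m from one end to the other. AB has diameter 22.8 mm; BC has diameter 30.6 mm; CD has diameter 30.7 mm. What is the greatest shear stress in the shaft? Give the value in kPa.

203000 kPa

Under the same torque, τ_max = 16T/(πd³) is largest where d is smallest — segment AB (d = 22.8 mm).
τ_max = 16·473.0/(π·(0.0228)³) = 2.032×10^8 Pa.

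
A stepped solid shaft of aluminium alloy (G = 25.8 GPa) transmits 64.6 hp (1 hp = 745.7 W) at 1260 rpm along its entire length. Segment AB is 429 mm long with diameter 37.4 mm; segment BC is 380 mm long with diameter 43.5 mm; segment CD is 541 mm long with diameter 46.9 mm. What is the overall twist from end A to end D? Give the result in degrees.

ω = 2π·1260/60 = 131.9 rad/s, so T = P/ω = 64.6×745.7 / 131.9 = 365.1 N·m.
J_AB = π(0.0374)⁴/32 = 1.92×10^-7 m⁴; J_BC = π(0.0435)⁴/32 = 3.52×10^-7 m⁴; J_CD = π(0.0469)⁴/32 = 4.75×10^-7 m⁴.
θ = (T/G)·Σ L_i/J_i = (365.1/25.8×10⁹)·(0.429/1.92×10^-7 + 0.380/3.52×10^-7 + 0.541/4.75×10^-7) = 0.06302 rad.

3.61°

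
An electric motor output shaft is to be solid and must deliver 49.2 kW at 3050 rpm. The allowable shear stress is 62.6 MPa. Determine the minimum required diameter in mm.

ω = 2π·3050/60 = 319.4 rad/s, so T = P/ω = 49.2×10³ / 319.4 = 154.0 N·m.
For a solid shaft τ_max = 16T/(πd³), so d = (16T/(π τ_allow))^(1/3) = (16·154.0/(π·6.26×10^7))^(1/3) = 0.02323 m.

23.2 mm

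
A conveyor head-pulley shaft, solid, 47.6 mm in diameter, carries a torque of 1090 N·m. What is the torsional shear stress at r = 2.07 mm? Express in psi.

J = πd⁴/32 = π(0.0476)⁴/32 = 5.040×10^-7 m⁴.
Shear stress varies linearly with radius: τ = T·r/J = 1090 × 0.00207 / 5.040×10^-7 = 4.477×10^6 Pa.

649 psi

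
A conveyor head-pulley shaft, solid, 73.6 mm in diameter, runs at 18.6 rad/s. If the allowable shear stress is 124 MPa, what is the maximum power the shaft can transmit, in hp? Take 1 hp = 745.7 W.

J = πd⁴/32 = π(0.0736)⁴/32 = 2.881×10^-6 m⁴.
T_max = τ_allow·J/r = 1.24×10^8 × 2.881×10^-6 / 0.0368 = 9707 N·m.
ω = 18.6 rad/s, so P_max = T_max·ω = 1.806×10^5 W.

242 hp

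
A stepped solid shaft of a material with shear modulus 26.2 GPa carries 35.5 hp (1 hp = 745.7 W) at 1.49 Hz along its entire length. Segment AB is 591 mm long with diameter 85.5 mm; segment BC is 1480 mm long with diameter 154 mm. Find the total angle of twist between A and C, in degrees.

ω = 2π·1.49 = 9.362 rad/s, so T = P/ω = 35.5×745.7 / 9.362 = 2828 N·m.
J_AB = π(0.0855)⁴/32 = 5.25×10^-6 m⁴; J_BC = π(0.154)⁴/32 = 5.52×10^-5 m⁴.
θ = (T/G)·Σ L_i/J_i = (2828/26.2×10⁹)·(0.591/5.25×10^-6 + 1.48/5.52×10^-5) = 0.01505 rad.

0.862°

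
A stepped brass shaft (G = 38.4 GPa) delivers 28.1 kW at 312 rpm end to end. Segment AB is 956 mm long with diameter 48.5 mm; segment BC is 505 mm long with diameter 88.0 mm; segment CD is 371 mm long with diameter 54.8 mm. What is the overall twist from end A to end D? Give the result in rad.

0.0507 rad

ω = 2π·312/60 = 32.67 rad/s, so T = P/ω = 28.1×10³ / 32.67 = 860.0 N·m.
J_AB = π(0.0485)⁴/32 = 5.43×10^-7 m⁴; J_BC = π(0.0880)⁴/32 = 5.89×10^-6 m⁴; J_CD = π(0.0548)⁴/32 = 8.85×10^-7 m⁴.
θ = (T/G)·Σ L_i/J_i = (860.0/38.4×10⁹)·(0.956/5.43×10^-7 + 0.505/5.89×10^-6 + 0.371/8.85×10^-7) = 0.05072 rad.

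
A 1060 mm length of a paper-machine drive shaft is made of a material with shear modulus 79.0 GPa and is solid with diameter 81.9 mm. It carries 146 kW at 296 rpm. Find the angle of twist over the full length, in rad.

0.0143 rad

ω = 2π·296/60 = 31.00 rad/s, so T = P/ω = 146×10³ / 31.00 = 4710 N·m.
J = πd⁴/32 = π(0.0819)⁴/32 = 4.417×10^-6 m⁴.
θ = T·L/(G·J) = 4710 × 1.06 / (79.0×10⁹ × 4.417×10^-6) = 0.01431 rad.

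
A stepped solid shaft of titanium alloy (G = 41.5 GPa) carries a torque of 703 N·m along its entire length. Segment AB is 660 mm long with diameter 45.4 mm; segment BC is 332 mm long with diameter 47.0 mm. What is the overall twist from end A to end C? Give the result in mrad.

38.5 mrad

J_AB = π(0.0454)⁴/32 = 4.17×10^-7 m⁴; J_BC = π(0.0470)⁴/32 = 4.79×10^-7 m⁴.
θ = (T/G)·Σ L_i/J_i = (703.0/41.5×10⁹)·(0.660/4.17×10^-7 + 0.332/4.79×10^-7) = 0.03855 rad.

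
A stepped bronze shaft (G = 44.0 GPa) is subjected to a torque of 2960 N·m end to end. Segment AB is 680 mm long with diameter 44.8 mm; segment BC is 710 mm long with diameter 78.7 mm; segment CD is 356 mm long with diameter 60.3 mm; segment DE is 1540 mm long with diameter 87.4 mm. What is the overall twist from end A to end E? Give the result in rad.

0.165 rad

J_AB = π(0.0448)⁴/32 = 3.95×10^-7 m⁴; J_BC = π(0.0787)⁴/32 = 3.77×10^-6 m⁴; J_CD = π(0.0603)⁴/32 = 1.30×10^-6 m⁴; J_DE = π(0.0874)⁴/32 = 5.73×10^-6 m⁴.
θ = (T/G)·Σ L_i/J_i = (2960/44.0×10⁹)·(0.680/3.95×10^-7 + 0.710/3.77×10^-6 + 0.356/1.30×10^-6 + 1.54/5.73×10^-6) = 0.1649 rad.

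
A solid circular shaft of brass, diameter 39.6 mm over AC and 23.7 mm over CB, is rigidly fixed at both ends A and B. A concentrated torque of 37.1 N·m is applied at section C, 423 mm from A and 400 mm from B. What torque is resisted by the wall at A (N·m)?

Compatibility: T_A·a/J_AC = T_B·b/J_CB with T_A + T_B = T₀.
J_AC = 2.41×10^-7 m⁴, J_CB = 3.10×10^-8 m⁴, so T_A = T₀·(J_AC/a)/((J_AC/a)+(J_CB/b)) = 32.67 N·m, T_B = 4.432 N·m.

32.7 N·m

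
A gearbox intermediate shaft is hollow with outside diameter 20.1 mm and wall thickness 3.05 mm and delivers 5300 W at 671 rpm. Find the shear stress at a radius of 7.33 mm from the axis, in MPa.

45.1 MPa

ω = 2π·671/60 = 70.27 rad/s, so T = P/ω = 5300 / 70.27 = 75.43 N·m.
J = π(d_o⁴ − d_i⁴)/32 = π(0.0201⁴ − 0.0140⁴)/32 = 1.225×10^-8 m⁴.
Shear stress varies linearly with radius: τ = T·r/J = 75.43 × 0.00733 / 1.225×10^-8 = 4.512×10^7 Pa.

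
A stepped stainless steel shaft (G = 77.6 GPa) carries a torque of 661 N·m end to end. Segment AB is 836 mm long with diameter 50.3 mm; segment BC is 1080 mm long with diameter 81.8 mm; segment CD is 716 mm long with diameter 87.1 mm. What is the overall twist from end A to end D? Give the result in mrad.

J_AB = π(0.0503)⁴/32 = 6.28×10^-7 m⁴; J_BC = π(0.0818)⁴/32 = 4.40×10^-6 m⁴; J_CD = π(0.0871)⁴/32 = 5.65×10^-6 m⁴.
θ = (T/G)·Σ L_i/J_i = (661.0/77.6×10⁹)·(0.836/6.28×10^-7 + 1.08/4.40×10^-6 + 0.716/5.65×10^-6) = 0.01450 rad.

14.5 mrad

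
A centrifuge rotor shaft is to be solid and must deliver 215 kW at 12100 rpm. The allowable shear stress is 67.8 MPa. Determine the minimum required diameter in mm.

ω = 2π·12100/60 = 1267 rad/s, so T = P/ω = 215×10³ / 1267 = 169.7 N·m.
For a solid shaft τ_max = 16T/(πd³), so d = (16T/(π τ_allow))^(1/3) = (16·169.7/(π·6.78×10^7))^(1/3) = 0.02336 m.

23.4 mm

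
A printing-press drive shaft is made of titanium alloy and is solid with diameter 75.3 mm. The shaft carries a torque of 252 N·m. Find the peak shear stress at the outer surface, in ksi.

0.436 ksi

J = πd⁴/32 = π(0.0753)⁴/32 = 3.156×10^-6 m⁴.
τ_max = T·r/J = 252.0 × 0.0376 / 3.156×10^-6 = 3.006×10^6 Pa.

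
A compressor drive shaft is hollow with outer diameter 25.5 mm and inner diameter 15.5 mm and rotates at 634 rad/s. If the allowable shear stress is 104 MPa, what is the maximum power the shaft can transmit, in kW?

185 kW

J = π(d_o⁴ − d_i⁴)/32 = π(0.0255⁴ − 0.0155⁴)/32 = 3.584×10^-8 m⁴.
T_max = τ_allow·J/r = 1.04×10^8 × 3.584×10^-8 / 0.0127 = 292.4 N·m.
ω = 634 rad/s, so P_max = T_max·ω = 1.854×10^5 W.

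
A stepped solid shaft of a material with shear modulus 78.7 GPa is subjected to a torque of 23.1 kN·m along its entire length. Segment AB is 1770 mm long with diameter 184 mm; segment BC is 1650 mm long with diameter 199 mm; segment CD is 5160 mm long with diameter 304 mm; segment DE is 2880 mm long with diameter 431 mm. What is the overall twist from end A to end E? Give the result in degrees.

0.563°

J_AB = π(0.184)⁴/32 = 1.13×10^-4 m⁴; J_BC = π(0.199)⁴/32 = 1.54×10^-4 m⁴; J_CD = π(0.304)⁴/32 = 8.38×10^-4 m⁴; J_DE = π(0.431)⁴/32 = 3.39×10^-3 m⁴.
θ = (T/G)·Σ L_i/J_i = (23100/78.7×10⁹)·(1.77/1.13×10^-4 + 1.65/1.54×10^-4 + 5.16/8.38×10^-4 + 2.88/3.39×10^-3) = 9.818×10^-3 rad.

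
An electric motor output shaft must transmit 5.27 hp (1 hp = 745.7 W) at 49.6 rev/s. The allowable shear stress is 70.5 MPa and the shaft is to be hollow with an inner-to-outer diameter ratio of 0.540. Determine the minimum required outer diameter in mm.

9.99 mm

ω = 2π·49.6 = 311.6 rad/s, so T = P/ω = 5.27×745.7 / 311.6 = 12.61 N·m.
For a hollow shaft with d_i/d_o = 0.540: τ_max = 16T/(π d_o³ (1−k⁴)), so d_o = [16T/(π τ_allow (1−k⁴))]^(1/3) = [16·12.61/(π·7.05×10^7·0.9150)]^(1/3) = 0.009985 m.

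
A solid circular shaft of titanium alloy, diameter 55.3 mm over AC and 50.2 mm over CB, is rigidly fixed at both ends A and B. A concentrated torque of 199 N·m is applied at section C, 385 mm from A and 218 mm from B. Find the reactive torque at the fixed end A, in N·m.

90.5 N·m

Compatibility: T_A·a/J_AC = T_B·b/J_CB with T_A + T_B = T₀.
J_AC = 9.18×10^-7 m⁴, J_CB = 6.23×10^-7 m⁴, so T_A = T₀·(J_AC/a)/((J_AC/a)+(J_CB/b)) = 90.48 N·m, T_B = 108.5 N·m.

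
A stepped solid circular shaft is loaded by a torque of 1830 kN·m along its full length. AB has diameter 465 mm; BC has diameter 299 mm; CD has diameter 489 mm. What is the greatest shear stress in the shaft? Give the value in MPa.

Under the same torque, τ_max = 16T/(πd³) is largest where d is smallest — segment BC (d = 299 mm).
τ_max = 16·1.830e6/(π·(0.299)³) = 3.487×10^8 Pa.

349 MPa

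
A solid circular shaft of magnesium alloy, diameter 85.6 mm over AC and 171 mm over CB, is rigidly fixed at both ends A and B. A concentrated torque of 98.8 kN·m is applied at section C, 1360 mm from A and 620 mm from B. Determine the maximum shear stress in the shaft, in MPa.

97.8 MPa

Compatibility: T_A·a/J_AC = T_B·b/J_CB with T_A + T_B = T₀.
J_AC = 5.27×10^-6 m⁴, J_CB = 8.39×10^-5 m⁴, so T_A = T₀·(J_AC/a)/((J_AC/a)+(J_CB/b)) = 2750 N·m, T_B = 96050 N·m.
τ in each portion: τ_AC = 2.23×10^7 Pa, τ_CB = 9.78×10^7 Pa; maximum is in CB.
τ_max = T_CB·r/J = 96050·0.0855/8.39×10^-5 = 9.783×10^7 Pa.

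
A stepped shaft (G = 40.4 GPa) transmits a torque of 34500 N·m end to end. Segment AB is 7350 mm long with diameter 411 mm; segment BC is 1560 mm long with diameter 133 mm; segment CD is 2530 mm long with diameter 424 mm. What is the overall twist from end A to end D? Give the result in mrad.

46.3 mrad

J_AB = π(0.411)⁴/32 = 2.80×10^-3 m⁴; J_BC = π(0.133)⁴/32 = 3.07×10^-5 m⁴; J_CD = π(0.424)⁴/32 = 3.17×10^-3 m⁴.
θ = (T/G)·Σ L_i/J_i = (34500/40.4×10⁹)·(7.35/2.80×10^-3 + 1.56/3.07×10^-5 + 2.53/3.17×10^-3) = 0.04629 rad.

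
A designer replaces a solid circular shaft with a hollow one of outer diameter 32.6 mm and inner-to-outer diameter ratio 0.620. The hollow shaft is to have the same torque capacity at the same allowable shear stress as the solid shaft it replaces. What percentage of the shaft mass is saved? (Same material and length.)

Equal τ_max and T ⇒ the solid shaft needs d_s³ = d_o³(1−k⁴), so d_s = 32.6·(1−0.620⁴)^(1/3) = 30.91 mm.
Area ratio A_h/A_s = d_o²(1−k²)/d_s² = (1−k²)/(1−k⁴)^(2/3) = 0.6848.
Mass saving = 1 − 0.6848 = 31.5 %.

31.5 %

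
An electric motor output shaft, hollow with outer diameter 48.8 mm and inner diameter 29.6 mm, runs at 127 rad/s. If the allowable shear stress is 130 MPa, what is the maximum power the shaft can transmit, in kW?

326 kW

J = π(d_o⁴ − d_i⁴)/32 = π(0.0488⁴ − 0.0296⁴)/32 = 4.814×10^-7 m⁴.
T_max = τ_allow·J/r = 1.30×10^8 × 4.814×10^-7 / 0.0244 = 2565 N·m.
ω = 127 rad/s, so P_max = T_max·ω = 3.257×10^5 W.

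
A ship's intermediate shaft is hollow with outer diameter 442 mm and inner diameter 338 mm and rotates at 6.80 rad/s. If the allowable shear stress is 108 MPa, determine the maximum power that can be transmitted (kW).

8190 kW

J = π(d_o⁴ − d_i⁴)/32 = π(0.442⁴ − 0.338⁴)/32 = 2.466×10^-3 m⁴.
T_max = τ_allow·J/r = 1.08×10^8 × 2.466×10^-3 / 0.221 = 1.205e6 N·m.
ω = 6.80 rad/s, so P_max = T_max·ω = 8.194×10^6 W.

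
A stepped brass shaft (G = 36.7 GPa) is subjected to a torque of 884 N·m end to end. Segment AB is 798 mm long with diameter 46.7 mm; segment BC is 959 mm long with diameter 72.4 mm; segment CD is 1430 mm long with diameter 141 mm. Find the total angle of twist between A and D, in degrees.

J_AB = π(0.0467)⁴/32 = 4.67×10^-7 m⁴; J_BC = π(0.0724)⁴/32 = 2.70×10^-6 m⁴; J_CD = π(0.141)⁴/32 = 3.88×10^-5 m⁴.
θ = (T/G)·Σ L_i/J_i = (884.0/36.7×10⁹)·(0.798/4.67×10^-7 + 0.959/2.70×10^-6 + 1.43/3.88×10^-5) = 0.05062 rad.

2.90°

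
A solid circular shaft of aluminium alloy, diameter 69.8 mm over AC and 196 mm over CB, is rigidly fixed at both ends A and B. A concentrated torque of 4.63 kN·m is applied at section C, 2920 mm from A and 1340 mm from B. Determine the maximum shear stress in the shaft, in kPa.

3110 kPa

Compatibility: T_A·a/J_AC = T_B·b/J_CB with T_A + T_B = T₀.
J_AC = 2.33×10^-6 m⁴, J_CB = 1.45×10^-4 m⁴, so T_A = T₀·(J_AC/a)/((J_AC/a)+(J_CB/b)) = 33.92 N·m, T_B = 4596 N·m.
τ in each portion: τ_AC = 5.08×10^5 Pa, τ_CB = 3.11×10^6 Pa; maximum is in CB.
τ_max = T_CB·r/J = 4596·0.0980/1.45×10^-4 = 3.109×10^6 Pa.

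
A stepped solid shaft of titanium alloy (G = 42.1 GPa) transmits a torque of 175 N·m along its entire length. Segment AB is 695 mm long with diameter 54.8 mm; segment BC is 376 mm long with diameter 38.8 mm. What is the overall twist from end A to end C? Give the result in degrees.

0.589°

J_AB = π(0.0548)⁴/32 = 8.85×10^-7 m⁴; J_BC = π(0.0388)⁴/32 = 2.22×10^-7 m⁴.
θ = (T/G)·Σ L_i/J_i = (175.0/42.1×10⁹)·(0.695/8.85×10^-7 + 0.376/2.22×10^-7) = 0.01029 rad.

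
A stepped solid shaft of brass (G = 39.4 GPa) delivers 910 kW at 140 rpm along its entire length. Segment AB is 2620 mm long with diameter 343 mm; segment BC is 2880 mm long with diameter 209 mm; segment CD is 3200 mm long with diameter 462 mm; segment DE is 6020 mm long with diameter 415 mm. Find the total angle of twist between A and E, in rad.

ω = 2π·140/60 = 14.66 rad/s, so T = P/ω = 910×10³ / 14.66 = 62070 N·m.
J_AB = π(0.343)⁴/32 = 1.36×10^-3 m⁴; J_BC = π(0.209)⁴/32 = 1.87×10^-4 m⁴; J_CD = π(0.462)⁴/32 = 4.47×10^-3 m⁴; J_DE = π(0.415)⁴/32 = 2.91×10^-3 m⁴.
θ = (T/G)·Σ L_i/J_i = (62070/39.4×10⁹)·(2.62/1.36×10^-3 + 2.88/1.87×10^-4 + 3.20/4.47×10^-3 + 6.02/2.91×10^-3) = 0.03164 rad.

0.0316 rad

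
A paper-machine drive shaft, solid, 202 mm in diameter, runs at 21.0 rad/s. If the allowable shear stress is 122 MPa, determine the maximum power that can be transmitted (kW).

4150 kW

J = πd⁴/32 = π(0.202)⁴/32 = 1.635×10^-4 m⁴.
T_max = τ_allow·J/r = 1.22×10^8 × 1.635×10^-4 / 0.101 = 197400 N·m.
ω = 21.0 rad/s, so P_max = T_max·ω = 4.146×10^6 W.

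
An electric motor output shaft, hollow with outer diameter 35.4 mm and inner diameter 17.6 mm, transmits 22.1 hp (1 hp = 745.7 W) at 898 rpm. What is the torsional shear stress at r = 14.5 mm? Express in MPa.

17.6 MPa

ω = 2π·898/60 = 94.04 rad/s, so T = P/ω = 22.1×745.7 / 94.04 = 175.2 N·m.
J = π(d_o⁴ − d_i⁴)/32 = π(0.0354⁴ − 0.0176⁴)/32 = 1.448×10^-7 m⁴.
Shear stress varies linearly with radius: τ = T·r/J = 175.2 × 0.0145 / 1.448×10^-7 = 1.755×10^7 Pa.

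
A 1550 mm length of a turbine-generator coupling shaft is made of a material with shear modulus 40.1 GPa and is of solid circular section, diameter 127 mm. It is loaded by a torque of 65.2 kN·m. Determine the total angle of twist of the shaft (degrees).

5.65°

J = πd⁴/32 = π(0.127)⁴/32 = 2.554×10^-5 m⁴.
θ = T·L/(G·J) = 65200 × 1.55 / (40.1×10⁹ × 2.554×10^-5) = 0.09868 rad.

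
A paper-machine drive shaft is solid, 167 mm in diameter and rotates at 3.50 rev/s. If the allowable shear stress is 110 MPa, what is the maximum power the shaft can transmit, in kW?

2210 kW

J = πd⁴/32 = π(0.167)⁴/32 = 7.636×10^-5 m⁴.
T_max = τ_allow·J/r = 1.10×10^8 × 7.636×10^-5 / 0.0835 = 100600 N·m.
ω = 2π·3.50 = 21.99 rad/s, so P_max = T_max·ω = 2.212×10^6 W.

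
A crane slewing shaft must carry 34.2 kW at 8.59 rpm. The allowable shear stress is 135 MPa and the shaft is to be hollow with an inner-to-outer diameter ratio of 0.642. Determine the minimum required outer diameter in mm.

120 mm

ω = 2π·8.59/60 = 0.8995 rad/s, so T = P/ω = 34.2×10³ / 0.8995 = 38020 N·m.
For a hollow shaft with d_i/d_o = 0.642: τ_max = 16T/(π d_o³ (1−k⁴)), so d_o = [16T/(π τ_allow (1−k⁴))]^(1/3) = [16·38020/(π·1.35×10^8·0.8301)]^(1/3) = 0.1200 m.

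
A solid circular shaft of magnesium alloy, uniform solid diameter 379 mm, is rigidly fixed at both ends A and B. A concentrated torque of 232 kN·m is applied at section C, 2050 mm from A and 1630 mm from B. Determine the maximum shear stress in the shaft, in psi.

1750 psi

With uniform GJ and both ends fixed, compatibility θ_AC = θ_CB gives T_A·a = T_B·b, together with T_A + T_B = T₀.
T_A = T₀·b/(a+b) = 232000·1630/3680 = 102800 N·m; T_B = 129200 N·m.
τ in each portion: τ_AC = 9.61×10^6 Pa, τ_CB = 1.21×10^7 Pa; maximum is in CB.
τ_max = T_CB·r/J = 129200·0.190/2.03×10^-3 = 1.209×10^7 Pa.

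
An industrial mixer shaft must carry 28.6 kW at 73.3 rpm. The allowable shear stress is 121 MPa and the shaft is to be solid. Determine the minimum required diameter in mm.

ω = 2π·73.3/60 = 7.676 rad/s, so T = P/ω = 28.6×10³ / 7.676 = 3726 N·m.
For a solid shaft τ_max = 16T/(πd³), so d = (16T/(π τ_allow))^(1/3) = (16·3726/(π·1.21×10^8))^(1/3) = 0.05393 m.

53.9 mm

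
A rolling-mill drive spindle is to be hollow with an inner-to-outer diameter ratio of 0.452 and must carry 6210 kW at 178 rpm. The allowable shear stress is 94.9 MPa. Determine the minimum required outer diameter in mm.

265 mm

ω = 2π·178/60 = 18.64 rad/s, so T = P/ω = 6210×10³ / 18.64 = 333200 N·m.
For a hollow shaft with d_i/d_o = 0.452: τ_max = 16T/(π d_o³ (1−k⁴)), so d_o = [16T/(π τ_allow (1−k⁴))]^(1/3) = [16·333200/(π·9.49×10^7·0.9583)]^(1/3) = 0.2652 m.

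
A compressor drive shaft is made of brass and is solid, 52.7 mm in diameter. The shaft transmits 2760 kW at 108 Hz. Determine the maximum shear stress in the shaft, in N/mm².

ω = 2π·108 = 678.6 rad/s, so T = P/ω = 2760×10³ / 678.6 = 4067 N·m.
J = πd⁴/32 = π(0.0527)⁴/32 = 7.573×10^-7 m⁴.
τ_max = T·r/J = 4067 × 0.0264 / 7.573×10^-7 = 1.415×10^8 Pa.

142 N/mm²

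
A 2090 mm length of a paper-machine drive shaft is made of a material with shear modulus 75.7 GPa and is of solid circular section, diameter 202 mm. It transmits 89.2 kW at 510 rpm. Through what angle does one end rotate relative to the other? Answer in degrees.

ω = 2π·510/60 = 53.41 rad/s, so T = P/ω = 89.2×10³ / 53.41 = 1670 N·m.
J = πd⁴/32 = π(0.202)⁴/32 = 1.635×10^-4 m⁴.
θ = T·L/(G·J) = 1670 × 2.09 / (75.7×10⁹ × 1.635×10^-4) = 2.821×10^-4 rad.

0.0162°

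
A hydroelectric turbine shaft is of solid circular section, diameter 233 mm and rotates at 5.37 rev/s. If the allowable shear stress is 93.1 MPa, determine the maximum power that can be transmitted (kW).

J = πd⁴/32 = π(0.233)⁴/32 = 2.894×10^-4 m⁴.
T_max = τ_allow·J/r = 9.31×10^7 × 2.894×10^-4 / 0.117 = 231200 N·m.
ω = 2π·5.37 = 33.74 rad/s, so P_max = T_max·ω = 7.802×10^6 W.

7800 kW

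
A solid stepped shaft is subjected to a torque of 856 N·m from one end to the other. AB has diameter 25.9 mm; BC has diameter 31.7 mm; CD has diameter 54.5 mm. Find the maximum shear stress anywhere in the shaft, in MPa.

Under the same torque, τ_max = 16T/(πd³) is largest where d is smallest — segment AB (d = 25.9 mm).
τ_max = 16·856.0/(π·(0.0259)³) = 2.509×10^8 Pa.

251 MPa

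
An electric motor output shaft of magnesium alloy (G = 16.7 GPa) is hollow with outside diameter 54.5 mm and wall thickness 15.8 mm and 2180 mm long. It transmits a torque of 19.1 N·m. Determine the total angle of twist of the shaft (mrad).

2.97 mrad

J = π(d_o⁴ − d_i⁴)/32 = π(0.0545⁴ − 0.0229⁴)/32 = 8.391×10^-7 m⁴.
θ = T·L/(G·J) = 19.10 × 2.18 / (16.7×10⁹ × 8.391×10^-7) = 2.971×10^-3 rad.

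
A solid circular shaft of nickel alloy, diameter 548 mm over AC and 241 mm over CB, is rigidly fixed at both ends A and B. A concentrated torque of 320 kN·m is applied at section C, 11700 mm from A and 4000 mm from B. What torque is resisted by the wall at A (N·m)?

288000 N·m

Compatibility: T_A·a/J_AC = T_B·b/J_CB with T_A + T_B = T₀.
J_AC = 8.85×10^-3 m⁴, J_CB = 3.31×10^-4 m⁴, so T_A = T₀·(J_AC/a)/((J_AC/a)+(J_CB/b)) = 288400 N·m, T_B = 31560 N·m.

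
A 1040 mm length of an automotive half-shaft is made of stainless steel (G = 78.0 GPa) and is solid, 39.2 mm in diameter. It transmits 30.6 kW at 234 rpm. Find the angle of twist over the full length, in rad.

ω = 2π·234/60 = 24.50 rad/s, so T = P/ω = 30.6×10³ / 24.50 = 1249 N·m.
J = πd⁴/32 = π(0.0392)⁴/32 = 2.318×10^-7 m⁴.
θ = T·L/(G·J) = 1249 × 1.04 / (78.0×10⁹ × 2.318×10^-7) = 0.07182 rad.

0.0718 rad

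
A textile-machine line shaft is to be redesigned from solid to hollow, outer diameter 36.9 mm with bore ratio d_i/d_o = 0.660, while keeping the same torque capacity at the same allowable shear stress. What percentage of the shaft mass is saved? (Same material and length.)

35.1 %

Equal τ_max and T ⇒ the solid shaft needs d_s³ = d_o³(1−k⁴), so d_s = 36.9·(1−0.660⁴)^(1/3) = 34.40 mm.
Area ratio A_h/A_s = d_o²(1−k²)/d_s² = (1−k²)/(1−k⁴)^(2/3) = 0.6494.
Mass saving = 1 − 0.6494 = 35.1 %.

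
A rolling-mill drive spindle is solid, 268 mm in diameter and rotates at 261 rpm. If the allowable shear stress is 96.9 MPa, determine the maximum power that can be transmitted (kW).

J = πd⁴/32 = π(0.268)⁴/32 = 5.065×10^-4 m⁴.
T_max = τ_allow·J/r = 9.69×10^7 × 5.065×10^-4 / 0.134 = 366200 N·m.
ω = 2π·261/60 = 27.33 rad/s, so P_max = T_max·ω = 1.001×10^7 W.

10000 kW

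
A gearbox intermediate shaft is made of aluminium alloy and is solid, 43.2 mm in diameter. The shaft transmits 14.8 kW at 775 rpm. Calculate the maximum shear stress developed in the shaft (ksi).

ω = 2π·775/60 = 81.16 rad/s, so T = P/ω = 14.8×10³ / 81.16 = 182.4 N·m.
J = πd⁴/32 = π(0.0432)⁴/32 = 3.419×10^-7 m⁴.
τ_max = T·r/J = 182.4 × 0.0216 / 3.419×10^-7 = 1.152×10^7 Pa.

1.67 ksi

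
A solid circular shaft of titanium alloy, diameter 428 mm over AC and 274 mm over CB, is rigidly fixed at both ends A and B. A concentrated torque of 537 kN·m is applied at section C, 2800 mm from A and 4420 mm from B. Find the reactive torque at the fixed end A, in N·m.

485000 N·m

Compatibility: T_A·a/J_AC = T_B·b/J_CB with T_A + T_B = T₀.
J_AC = 3.29×10^-3 m⁴, J_CB = 5.53×10^-4 m⁴, so T_A = T₀·(J_AC/a)/((J_AC/a)+(J_CB/b)) = 485400 N·m, T_B = 51640 N·m.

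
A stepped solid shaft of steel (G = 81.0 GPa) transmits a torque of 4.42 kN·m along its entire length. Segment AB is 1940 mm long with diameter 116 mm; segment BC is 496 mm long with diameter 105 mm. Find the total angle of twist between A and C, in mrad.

J_AB = π(0.116)⁴/32 = 1.78×10^-5 m⁴; J_BC = π(0.105)⁴/32 = 1.19×10^-5 m⁴.
θ = (T/G)·Σ L_i/J_i = (4420/81.0×10⁹)·(1.94/1.78×10^-5 + 0.496/1.19×10^-5) = 8.223×10^-3 rad.

8.22 mrad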